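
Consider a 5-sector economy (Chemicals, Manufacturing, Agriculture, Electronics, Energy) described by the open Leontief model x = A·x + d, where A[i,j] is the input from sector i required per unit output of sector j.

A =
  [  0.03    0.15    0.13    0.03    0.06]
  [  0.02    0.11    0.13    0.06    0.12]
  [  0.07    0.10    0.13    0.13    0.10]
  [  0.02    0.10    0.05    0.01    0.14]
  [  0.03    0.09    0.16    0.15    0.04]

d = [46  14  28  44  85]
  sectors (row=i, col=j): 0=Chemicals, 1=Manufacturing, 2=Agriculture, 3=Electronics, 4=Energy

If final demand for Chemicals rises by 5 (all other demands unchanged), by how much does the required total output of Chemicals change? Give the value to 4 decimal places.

Form M = I − A:
  [  0.97   -0.15   -0.13   -0.03   -0.06]
  [ -0.02    0.89   -0.13   -0.06   -0.12]
  [ -0.07   -0.10    0.87   -0.13   -0.10]
  [ -0.02   -0.10   -0.05    0.99   -0.14]
  [ -0.03   -0.09   -0.16   -0.15    0.96]
Leontief inverse L = M⁻¹:
  [  1.0576    0.2271    0.2216    0.0948    0.1314]
  [  0.0499    1.1926    0.2293    0.1335    0.1955]
  [  0.1039    0.1997    1.2418    0.2073    0.1910]
  [  0.0403    0.1602    0.1264    1.0666    0.1913]
  [  0.0614    0.1772    0.2551    0.2167    1.1258]
Total output x = L · d:
  x_0 = 1.0576·46 + 0.2271·14 + 0.2216·28 + 0.0948·44 + 0.1314·85 = 73.3746
  x_1 = 0.0499·46 + 1.1926·14 + 0.2293·28 + 0.1335·44 + 0.1955·85 = 47.9099
  x_2 = 0.1039·46 + 0.1997·14 + 1.2418·28 + 0.2073·44 + 0.1910·85 = 67.7039
  x_3 = 0.0403·46 + 0.1602·14 + 0.1264·28 + 1.0666·44 + 0.1913·85 = 70.8267
  x_4 = 0.0614·46 + 0.1772·14 + 0.2551·28 + 0.2167·44 + 1.1258·85 = 117.6768
Δx_0 = L[0,0] · Δd_0 = 1.0576 · 5 = 5.2881

5.2881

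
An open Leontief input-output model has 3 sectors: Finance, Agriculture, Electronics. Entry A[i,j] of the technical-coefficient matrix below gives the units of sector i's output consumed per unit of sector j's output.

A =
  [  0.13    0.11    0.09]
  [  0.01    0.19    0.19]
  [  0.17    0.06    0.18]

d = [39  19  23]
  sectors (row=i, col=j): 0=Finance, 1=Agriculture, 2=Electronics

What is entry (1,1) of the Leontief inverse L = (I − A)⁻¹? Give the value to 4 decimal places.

Form M = I − A:
  [  0.87   -0.11   -0.09]
  [ -0.01    0.81   -0.19]
  [ -0.17   -0.06    0.82]
Leontief inverse L = M⁻¹:
  [  1.1847    0.1735    0.1702]
  [  0.0735    1.2669    0.3016]
  [  0.2510    0.1287    1.2769]
Total output x = L · d:
  x_0 = 1.1847·39 + 0.1735·19 + 0.1702·23 = 53.4141
  x_1 = 0.0735·39 + 1.2669·19 + 0.3016·23 = 33.8745
  x_2 = 0.2510·39 + 0.1287·19 + 1.2769·23 = 41.6011

L[1,1] = 1.2669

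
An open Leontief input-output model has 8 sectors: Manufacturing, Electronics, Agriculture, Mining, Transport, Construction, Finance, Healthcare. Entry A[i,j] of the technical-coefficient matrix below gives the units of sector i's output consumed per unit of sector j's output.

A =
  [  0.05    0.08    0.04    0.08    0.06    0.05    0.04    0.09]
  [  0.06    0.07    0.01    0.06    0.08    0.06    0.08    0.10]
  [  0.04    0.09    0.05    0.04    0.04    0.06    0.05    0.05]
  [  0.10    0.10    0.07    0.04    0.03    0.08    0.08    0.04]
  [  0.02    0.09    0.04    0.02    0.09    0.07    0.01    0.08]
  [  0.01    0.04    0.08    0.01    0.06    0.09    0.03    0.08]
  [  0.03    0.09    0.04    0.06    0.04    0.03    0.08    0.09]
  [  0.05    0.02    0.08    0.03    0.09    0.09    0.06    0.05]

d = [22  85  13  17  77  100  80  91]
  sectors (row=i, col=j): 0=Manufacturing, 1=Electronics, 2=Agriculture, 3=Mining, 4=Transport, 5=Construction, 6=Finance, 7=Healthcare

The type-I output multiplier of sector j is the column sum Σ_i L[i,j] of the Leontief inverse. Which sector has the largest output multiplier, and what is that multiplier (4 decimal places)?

Healthcare (2.0886)

Form M = I − A:
  [  0.95   -0.08   -0.04   -0.08   -0.06   -0.05   -0.04   -0.09]
  [ -0.06    0.93   -0.01   -0.06   -0.08   -0.06   -0.08   -0.10]
  [ -0.04   -0.09    0.95   -0.04   -0.04   -0.06   -0.05   -0.05]
  [ -0.10   -0.10   -0.07    0.96   -0.03   -0.08   -0.08   -0.04]
  [ -0.02   -0.09   -0.04   -0.02    0.91   -0.07   -0.01   -0.08]
  [ -0.01   -0.04   -0.08   -0.01   -0.06    0.91   -0.03   -0.08]
  [ -0.03   -0.09   -0.04   -0.06   -0.04   -0.03    0.92   -0.09]
  [ -0.05   -0.02   -0.08   -0.03   -0.09   -0.09   -0.06    0.95]
Leontief inverse L = M⁻¹:
  [  1.0926    0.1437    0.0877    0.1179    0.1193    0.1133    0.0902    0.1563]
  [  0.1024    1.1365    0.0603    0.1000    0.1437    0.1257    0.1321    0.1719]
  [  0.0744    0.1445    1.0890    0.0729    0.0901    0.1126    0.0930    0.1085]
  [  0.1439    0.1714    0.1195    1.0849    0.0927    0.1456    0.1354    0.1165]
  [  0.0516    0.1411    0.0795    0.0489    1.1438    0.1249    0.0486    0.1374]
  [  0.0377    0.0874    0.1197    0.0360    0.1078    1.1413    0.0659    0.1320]
  [  0.0699    0.1502    0.0835    0.0970    0.0953    0.0875    1.1299    0.1533]
  [  0.0833    0.0802    0.1255    0.0629    0.1444    0.1482    0.1018    1.1125]
Total output x = L · d:
  x_0 = 1.0926·22 + 0.1437·85 + 0.0877·13 + 0.1179·17 + 0.1193·77 + 0.1133·100 + 0.0902·80 + 0.1563·91 = 81.3479
  x_1 = 0.1024·22 + 1.1365·85 + 0.0603·13 + 0.1000·17 + 0.1437·77 + 0.1257·100 + 0.1321·80 + 0.1719·91 = 151.1931
  x_2 = 0.0744·22 + 0.1445·85 + 1.0890·13 + 0.0729·17 + 0.0901·77 + 0.1126·100 + 0.0930·80 + 0.1085·91 = 64.8307
  x_3 = 0.1439·22 + 0.1714·85 + 0.1195·13 + 1.0849·17 + 0.0927·77 + 0.1456·100 + 0.1354·80 + 0.1165·91 = 80.8610
  x_4 = 0.0516·22 + 0.1411·85 + 0.0795·13 + 0.0489·17 + 1.1438·77 + 0.1249·100 + 0.0486·80 + 0.1374·91 = 131.9378
  x_5 = 0.0377·22 + 0.0874·85 + 0.1197·13 + 0.0360·17 + 0.1078·77 + 1.1413·100 + 0.0659·80 + 0.1320·91 = 150.1435
  x_6 = 0.0699·22 + 0.1502·85 + 0.0835·13 + 0.0970·17 + 0.0953·77 + 0.0875·100 + 1.1299·80 + 0.1533·91 = 137.4729
  x_7 = 0.0833·22 + 0.0802·85 + 0.1255·13 + 0.0629·17 + 0.1444·77 + 0.1482·100 + 0.1018·80 + 1.1125·91 = 146.6729
Output multipliers (column sums of L):
  Manufacturing: 1.6558
  Electronics: 2.0550
  Agriculture: 1.7648
  Mining: 1.6204
  Transport: 1.9371
  Construction: 1.9990
  Finance: 1.7969
  Healthcare: 2.0886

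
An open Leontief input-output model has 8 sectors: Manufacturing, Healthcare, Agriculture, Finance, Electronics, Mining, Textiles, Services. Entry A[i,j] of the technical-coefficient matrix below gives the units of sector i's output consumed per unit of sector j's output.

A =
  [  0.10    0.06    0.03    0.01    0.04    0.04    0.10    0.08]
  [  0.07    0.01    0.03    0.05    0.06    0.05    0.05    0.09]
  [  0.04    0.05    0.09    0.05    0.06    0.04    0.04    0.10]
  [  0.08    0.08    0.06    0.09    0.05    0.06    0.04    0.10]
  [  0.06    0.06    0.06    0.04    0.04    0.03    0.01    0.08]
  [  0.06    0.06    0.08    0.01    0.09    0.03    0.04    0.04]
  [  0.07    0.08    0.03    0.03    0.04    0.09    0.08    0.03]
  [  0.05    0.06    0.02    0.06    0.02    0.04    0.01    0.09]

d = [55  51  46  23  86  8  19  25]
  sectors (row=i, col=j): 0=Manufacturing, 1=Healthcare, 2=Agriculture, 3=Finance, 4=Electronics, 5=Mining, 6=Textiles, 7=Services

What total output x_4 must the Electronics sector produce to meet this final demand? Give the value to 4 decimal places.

Form M = I − A:
  [  0.90   -0.06   -0.03   -0.01   -0.04   -0.04   -0.10   -0.08]
  [ -0.07    0.99   -0.03   -0.05   -0.06   -0.05   -0.05   -0.09]
  [ -0.04   -0.05    0.91   -0.05   -0.06   -0.04   -0.04   -0.10]
  [ -0.08   -0.08   -0.06    0.91   -0.05   -0.06   -0.04   -0.10]
  [ -0.06   -0.06   -0.06   -0.04    0.96   -0.03   -0.01   -0.08]
  [ -0.06   -0.06   -0.08   -0.01   -0.09    0.97   -0.04   -0.04]
  [ -0.07   -0.08   -0.03   -0.03   -0.04   -0.09    0.92   -0.03]
  [ -0.05   -0.06   -0.02   -0.06   -0.02   -0.04   -0.01    0.91]
Leontief inverse L = M⁻¹:
  [  1.1549    0.1058    0.0640    0.0401    0.0770    0.0794    0.1416    0.1384]
  [  0.1180    1.0530    0.0632    0.0799    0.0931    0.0832    0.0825    0.1448]
  [  0.0923    0.0965    1.1303    0.0870    0.0989    0.0776    0.0744    0.1660]
  [  0.1462    0.1359    0.1065    1.1338    0.0975    0.1058    0.0848    0.1786]
  [  0.1036    0.0963    0.0913    0.0693    1.0713    0.0596    0.0392    0.1344]
  [  0.1063    0.0990    0.1154    0.0388    0.1244    1.0621    0.0722    0.0961]
  [  0.1238    0.1241    0.0675    0.0595    0.0807    0.1280    1.1201    0.0868]
  [  0.0912    0.0942    0.0474    0.0880    0.0489    0.0679    0.0368    1.1396]
Total output x = L · d:
  x_0 = 1.1549·55 + 0.1058·51 + 0.0640·46 + 0.0401·23 + 0.0770·86 + 0.0794·8 + 0.1416·19 + 0.1384·25 = 86.1867
  x_1 = 0.1180·55 + 1.0530·51 + 0.0632·46 + 0.0799·23 + 0.0931·86 + 0.0832·8 + 0.0825·19 + 0.1448·25 = 78.8023
  x_2 = 0.0923·55 + 0.0965·51 + 1.1303·46 + 0.0870·23 + 0.0989·86 + 0.0776·8 + 0.0744·19 + 0.1660·25 = 78.6781
  x_3 = 0.1462·55 + 0.1359·51 + 0.1065·46 + 1.1338·23 + 0.0975·86 + 0.1058·8 + 0.0848·19 + 0.1786·25 = 61.2494
  x_4 = 0.1036·55 + 0.0963·51 + 0.0913·46 + 0.0693·23 + 1.0713·86 + 0.0596·8 + 0.0392·19 + 0.1344·25 = 113.1239
  x_5 = 0.1063·55 + 0.0990·51 + 0.1154·46 + 0.0388·23 + 0.1244·86 + 1.0621·8 + 0.0722·19 + 0.0961·25 = 40.0687
  x_6 = 0.1238·55 + 0.1241·51 + 0.0675·46 + 0.0595·23 + 0.0807·86 + 0.1280·8 + 1.1201·19 + 0.0868·25 = 49.0271
  x_7 = 0.0912·55 + 0.0942·51 + 0.0474·46 + 0.0880·23 + 0.0489·86 + 0.0679·8 + 0.0368·19 + 1.1396·25 = 47.9577

113.1239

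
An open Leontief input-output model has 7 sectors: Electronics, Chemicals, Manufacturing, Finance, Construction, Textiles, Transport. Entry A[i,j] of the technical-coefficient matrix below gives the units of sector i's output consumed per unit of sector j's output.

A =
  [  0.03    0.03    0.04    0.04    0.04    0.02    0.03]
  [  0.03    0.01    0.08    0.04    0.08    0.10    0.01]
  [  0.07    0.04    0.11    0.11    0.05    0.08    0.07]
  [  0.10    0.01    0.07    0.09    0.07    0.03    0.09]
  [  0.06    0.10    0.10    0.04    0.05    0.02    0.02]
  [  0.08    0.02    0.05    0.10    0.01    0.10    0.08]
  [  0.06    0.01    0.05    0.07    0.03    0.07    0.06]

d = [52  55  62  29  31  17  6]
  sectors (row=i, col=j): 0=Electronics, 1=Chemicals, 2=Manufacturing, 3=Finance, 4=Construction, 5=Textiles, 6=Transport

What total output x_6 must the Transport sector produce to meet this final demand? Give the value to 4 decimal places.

25.4741

Form M = I − A:
  [  0.97   -0.03   -0.04   -0.04   -0.04   -0.02   -0.03]
  [ -0.03    0.99   -0.08   -0.04   -0.08   -0.10   -0.01]
  [ -0.07   -0.04    0.89   -0.11   -0.05   -0.08   -0.07]
  [ -0.10   -0.01   -0.07    0.91   -0.07   -0.03   -0.09]
  [ -0.06   -0.10   -0.10   -0.04    0.95   -0.02   -0.02]
  [ -0.08   -0.02   -0.05   -0.10   -0.01    0.90   -0.08]
  [ -0.06   -0.01   -0.05   -0.07   -0.03   -0.07    0.94]
Leontief inverse L = M⁻¹:
  [  1.0543    0.0427    0.0683    0.0675    0.0586    0.0417    0.0504]
  [  0.0704    1.0320    0.1248    0.0866    0.1057    0.1360    0.0446]
  [  0.1293    0.0663    1.1740    0.1785    0.0912    0.1321    0.1225]
  [  0.1482    0.0343    0.1228    1.1441    0.1048    0.0687    0.1319]
  [  0.0986    0.1211    0.1501    0.0860    1.0835    0.0600    0.0520]
  [  0.1288    0.0379    0.0973    0.1561    0.0412    1.1427    0.1248]
  [  0.0987    0.0265    0.0893    0.1143    0.0552    0.1033    1.0948]
Total output x = L · d:
  x_0 = 1.0543·52 + 0.0427·55 + 0.0683·62 + 0.0675·29 + 0.0586·31 + 0.0417·17 + 0.0504·6 = 66.1909
  x_1 = 0.0704·52 + 1.0320·55 + 0.1248·62 + 0.0866·29 + 0.1057·31 + 0.1360·17 + 0.0446·6 = 76.5205
  x_2 = 0.1293·52 + 0.0663·55 + 1.1740·62 + 0.1785·29 + 0.0912·31 + 0.1321·17 + 0.1225·6 = 94.1363
  x_3 = 0.1482·52 + 0.0343·55 + 0.1228·62 + 1.1441·29 + 0.1048·31 + 0.0687·17 + 0.1319·6 = 55.5892
  x_4 = 0.0986·52 + 0.1211·55 + 0.1501·62 + 0.0860·29 + 1.0835·31 + 0.0600·17 + 0.0520·6 = 58.5116
  x_5 = 0.1288·52 + 0.0379·55 + 0.0973·62 + 0.1561·29 + 0.0412·31 + 1.1427·17 + 0.1248·6 = 40.7938
  x_6 = 0.0987·52 + 0.0265·55 + 0.0893·62 + 0.1143·29 + 0.0552·31 + 0.1033·17 + 1.0948·6 = 25.4741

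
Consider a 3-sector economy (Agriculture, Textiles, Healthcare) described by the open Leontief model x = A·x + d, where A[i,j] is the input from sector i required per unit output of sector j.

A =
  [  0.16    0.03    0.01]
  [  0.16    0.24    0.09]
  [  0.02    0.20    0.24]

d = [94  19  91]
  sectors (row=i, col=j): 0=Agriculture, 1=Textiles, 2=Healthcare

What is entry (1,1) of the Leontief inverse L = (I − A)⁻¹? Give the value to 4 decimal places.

Form M = I − A:
  [  0.84   -0.03   -0.01]
  [ -0.16    0.76   -0.09]
  [ -0.02   -0.20    0.76]
Leontief inverse L = M⁻¹:
  [  1.2011    0.0532    0.0221]
  [  0.2649    1.3699    0.1657]
  [  0.1013    0.3619    1.3600]
Total output x = L · d:
  x_0 = 1.2011·94 + 0.0532·19 + 0.0221·91 = 115.9306
  x_1 = 0.2649·94 + 1.3699·19 + 0.1657·91 = 66.0040
  x_2 = 0.1013·94 + 0.3619·19 + 1.3600·91 = 140.1571

L[1,1] = 1.3699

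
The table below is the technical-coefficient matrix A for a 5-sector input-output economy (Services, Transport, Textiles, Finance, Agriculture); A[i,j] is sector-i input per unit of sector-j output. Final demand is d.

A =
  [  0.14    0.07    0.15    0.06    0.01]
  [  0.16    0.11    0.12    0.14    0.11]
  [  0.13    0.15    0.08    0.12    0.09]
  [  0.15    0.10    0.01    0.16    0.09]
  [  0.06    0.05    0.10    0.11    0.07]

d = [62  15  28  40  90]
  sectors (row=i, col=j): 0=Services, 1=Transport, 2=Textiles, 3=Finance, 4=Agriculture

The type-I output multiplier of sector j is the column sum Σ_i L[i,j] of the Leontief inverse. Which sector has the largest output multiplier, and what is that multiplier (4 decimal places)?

Services (2.3260)

Form M = I − A:
  [  0.86   -0.07   -0.15   -0.06   -0.01]
  [ -0.16    0.89   -0.12   -0.14   -0.11]
  [ -0.13   -0.15    0.92   -0.12   -0.09]
  [ -0.15   -0.10   -0.01    0.84   -0.09]
  [ -0.06   -0.05   -0.10   -0.11    0.93]
Leontief inverse L = M⁻¹:
  [  1.2613    0.1609    0.2361    0.1599    0.0709]
  [  0.3303    1.2338    0.2398    0.2898    0.2007]
  [  0.2853    0.2615    1.1893    0.2566    0.1739]
  [  0.2855    0.1924    0.1029    1.2785    0.1595]
  [  0.1636    0.1276    0.1682    0.2047    1.1282]
Total output x = L · d:
  x_0 = 1.2613·62 + 0.1609·15 + 0.2361·28 + 0.1599·40 + 0.0709·90 = 100.0027
  x_1 = 0.3303·62 + 1.2338·15 + 0.2398·28 + 0.2898·40 + 0.2007·90 = 75.3583
  x_2 = 0.2853·62 + 0.2615·15 + 1.1893·28 + 0.2566·40 + 0.1739·90 = 80.8303
  x_3 = 0.2855·62 + 0.1924·15 + 0.1029·28 + 1.2785·40 + 0.1595·90 = 88.9628
  x_4 = 0.1636·62 + 0.1276·15 + 0.1682·28 + 0.2047·40 + 1.1282·90 = 126.4914
Output multipliers (column sums of L):
  Services: 2.3260
  Transport: 1.9763
  Textiles: 1.9362
  Finance: 2.1896
  Agriculture: 1.7333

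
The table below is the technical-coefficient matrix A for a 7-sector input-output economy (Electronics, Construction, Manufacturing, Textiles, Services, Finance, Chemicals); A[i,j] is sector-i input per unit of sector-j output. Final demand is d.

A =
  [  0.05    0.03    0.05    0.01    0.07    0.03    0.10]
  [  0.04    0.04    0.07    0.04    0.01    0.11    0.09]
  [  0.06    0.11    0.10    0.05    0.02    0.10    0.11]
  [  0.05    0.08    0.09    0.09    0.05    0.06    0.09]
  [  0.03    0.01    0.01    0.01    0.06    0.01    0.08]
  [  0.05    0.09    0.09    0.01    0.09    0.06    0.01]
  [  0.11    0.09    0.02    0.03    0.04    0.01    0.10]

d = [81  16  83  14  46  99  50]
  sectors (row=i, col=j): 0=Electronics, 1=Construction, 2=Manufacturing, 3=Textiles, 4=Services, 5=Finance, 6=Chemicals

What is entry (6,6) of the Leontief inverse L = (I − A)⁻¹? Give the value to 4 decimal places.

L[6,6] = 1.1588

Form M = I − A:
  [  0.95   -0.03   -0.05   -0.01   -0.07   -0.03   -0.10]
  [ -0.04    0.96   -0.07   -0.04   -0.01   -0.11   -0.09]
  [ -0.06   -0.11    0.90   -0.05   -0.02   -0.10   -0.11]
  [ -0.05   -0.08   -0.09    0.91   -0.05   -0.06   -0.09]
  [ -0.03   -0.01   -0.01   -0.01    0.94   -0.01   -0.08]
  [ -0.05   -0.09   -0.09   -0.01   -0.09    0.94   -0.01]
  [ -0.11   -0.09   -0.02   -0.03   -0.04   -0.01    0.90]
Leontief inverse L = M⁻¹:
  [  1.0847    0.0650    0.0777    0.0256    0.0960    0.0547    0.1482]
  [  0.0822    1.0903    0.1141    0.0619    0.0438    0.1483    0.1438]
  [  0.1169    0.1762    1.1599    0.0813    0.0625    0.1556    0.1878]
  [  0.1016    0.1397    0.1442    1.1217    0.0892    0.1092    0.1642]
  [  0.0515    0.0293    0.0235    0.0188    1.0762    0.0214    0.1093]
  [  0.0844    0.1304    0.1305    0.0293    0.1200    1.0995    0.0642]
  [  0.1500    0.1283    0.0540    0.0497    0.0696    0.0418    1.1588]
Total output x = L · d:
  x_0 = 1.0847·81 + 0.0650·16 + 0.0777·83 + 0.0256·14 + 0.0960·46 + 0.0547·99 + 0.1482·50 = 112.9524
  x_1 = 0.0822·81 + 1.0903·16 + 0.1141·83 + 0.0619·14 + 0.0438·46 + 0.1483·99 + 0.1438·50 = 58.3272
  x_2 = 0.1169·81 + 0.1762·16 + 1.1599·83 + 0.0813·14 + 0.0625·46 + 0.1556·99 + 0.1878·50 = 137.3579
  x_3 = 0.1016·81 + 0.1397·16 + 0.1442·83 + 1.1217·14 + 0.0892·46 + 0.1092·99 + 0.1642·50 = 61.2714
  x_4 = 0.0515·81 + 0.0293·16 + 0.0235·83 + 0.0188·14 + 1.0762·46 + 0.0214·99 + 0.1093·50 = 63.9451
  x_5 = 0.0844·81 + 0.1304·16 + 0.1305·83 + 0.0293·14 + 0.1200·46 + 1.0995·99 + 0.0642·50 = 137.7379
  x_6 = 0.1500·81 + 0.1283·16 + 0.0540·83 + 0.0497·14 + 0.0696·46 + 0.0418·99 + 1.1588·50 = 84.6608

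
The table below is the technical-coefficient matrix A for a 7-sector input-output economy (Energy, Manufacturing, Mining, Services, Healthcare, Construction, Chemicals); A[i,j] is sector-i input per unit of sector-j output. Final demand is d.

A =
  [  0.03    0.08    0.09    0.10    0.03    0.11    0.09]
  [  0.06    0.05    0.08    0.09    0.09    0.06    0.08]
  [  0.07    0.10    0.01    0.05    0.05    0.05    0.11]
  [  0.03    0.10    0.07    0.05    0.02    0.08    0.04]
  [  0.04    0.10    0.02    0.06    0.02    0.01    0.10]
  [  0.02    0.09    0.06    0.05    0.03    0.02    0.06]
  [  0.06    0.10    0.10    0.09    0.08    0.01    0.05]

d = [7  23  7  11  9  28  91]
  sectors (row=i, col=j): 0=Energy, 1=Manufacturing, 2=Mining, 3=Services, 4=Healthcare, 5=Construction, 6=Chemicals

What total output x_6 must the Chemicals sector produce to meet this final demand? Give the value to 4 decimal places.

Form M = I − A:
  [  0.97   -0.08   -0.09   -0.10   -0.03   -0.11   -0.09]
  [ -0.06    0.95   -0.08   -0.09   -0.09   -0.06   -0.08]
  [ -0.07   -0.10    0.99   -0.05   -0.05   -0.05   -0.11]
  [ -0.03   -0.10   -0.07    0.95   -0.02   -0.08   -0.04]
  [ -0.04   -0.10   -0.02   -0.06    0.98   -0.01   -0.10]
  [ -0.02   -0.09   -0.06   -0.05   -0.03    0.98   -0.06]
  [ -0.06   -0.10   -0.10   -0.09   -0.08   -0.01    0.95]
Leontief inverse L = M⁻¹:
  [  1.0728    0.1624    0.1490    0.1640    0.0762    0.1537    0.1572]
  [  0.1011    1.1306    0.1351    0.1526    0.1321    0.1028    0.1472]
  [  0.1066    0.1683    1.0652    0.1095    0.0917    0.0882    0.1674]
  [  0.0623    0.1591    0.1135    1.0984    0.0557    0.1137    0.0917]
  [  0.0710    0.1546    0.0652    0.1082    1.0555    0.0419    0.1456]
  [  0.0493    0.1411    0.0978    0.0927    0.0620    1.0488    0.1046]
  [  0.1020    0.1766    0.1530    0.1521    0.1232    0.0551    1.1177]
Total output x = L · d:
  x_0 = 1.0728·7 + 0.1624·23 + 0.1490·7 + 0.1640·11 + 0.0762·9 + 0.1537·28 + 0.1572·91 = 33.3883
  x_1 = 0.1011·7 + 1.1306·23 + 0.1351·7 + 0.1526·11 + 0.1321·9 + 0.1028·28 + 0.1472·91 = 46.7994
  x_2 = 0.1066·7 + 0.1683·23 + 1.0652·7 + 0.1095·11 + 0.0917·9 + 0.0882·28 + 0.1674·91 = 31.8107
  x_3 = 0.0623·7 + 0.1591·23 + 0.1135·7 + 1.0984·11 + 0.0557·9 + 0.1137·28 + 0.0917·91 = 29.0053
  x_4 = 0.0710·7 + 0.1546·23 + 0.0652·7 + 0.1082·11 + 1.0555·9 + 0.0419·28 + 0.1456·91 = 29.6204
  x_5 = 0.0493·7 + 0.1411·23 + 0.0978·7 + 0.0927·11 + 0.0620·9 + 1.0488·28 + 0.1046·91 = 44.7351
  x_6 = 0.1020·7 + 0.1766·23 + 0.1530·7 + 0.1521·11 + 0.1232·9 + 0.0551·28 + 1.1177·91 = 111.8861

111.8861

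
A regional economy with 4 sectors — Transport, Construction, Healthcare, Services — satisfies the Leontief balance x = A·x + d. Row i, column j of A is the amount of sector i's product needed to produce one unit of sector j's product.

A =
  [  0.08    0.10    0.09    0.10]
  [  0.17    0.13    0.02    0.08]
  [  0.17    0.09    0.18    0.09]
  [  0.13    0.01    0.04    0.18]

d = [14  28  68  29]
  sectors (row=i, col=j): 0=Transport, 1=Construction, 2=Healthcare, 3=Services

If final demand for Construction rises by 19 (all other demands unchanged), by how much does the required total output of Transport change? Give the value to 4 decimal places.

Form M = I − A:
  [  0.92   -0.10   -0.09   -0.10]
  [ -0.17    0.87   -0.02   -0.08]
  [ -0.17   -0.09    0.82   -0.09]
  [ -0.13   -0.01   -0.04    0.82]
Leontief inverse L = M⁻¹:
  [  1.1649    0.1503    0.1399    0.1721]
  [  0.2529    1.1869    0.0642    0.1537]
  [  0.2914    0.1665    1.2649    0.1906]
  [  0.2020    0.0464    0.0847    1.2580]
Total output x = L · d:
  x_0 = 1.1649·14 + 0.1503·28 + 0.1399·68 + 0.1721·29 = 35.0234
  x_1 = 0.2529·14 + 1.1869·28 + 0.0642·68 + 0.1537·29 = 45.5964
  x_2 = 0.2914·14 + 0.1665·28 + 1.2649·68 + 0.1906·29 = 100.2812
  x_3 = 0.2020·14 + 0.0464·28 + 0.0847·68 + 1.2580·29 = 46.3662
Δx_0 = L[0,1] · Δd_1 = 0.1503 · 19 = 2.8566

2.8566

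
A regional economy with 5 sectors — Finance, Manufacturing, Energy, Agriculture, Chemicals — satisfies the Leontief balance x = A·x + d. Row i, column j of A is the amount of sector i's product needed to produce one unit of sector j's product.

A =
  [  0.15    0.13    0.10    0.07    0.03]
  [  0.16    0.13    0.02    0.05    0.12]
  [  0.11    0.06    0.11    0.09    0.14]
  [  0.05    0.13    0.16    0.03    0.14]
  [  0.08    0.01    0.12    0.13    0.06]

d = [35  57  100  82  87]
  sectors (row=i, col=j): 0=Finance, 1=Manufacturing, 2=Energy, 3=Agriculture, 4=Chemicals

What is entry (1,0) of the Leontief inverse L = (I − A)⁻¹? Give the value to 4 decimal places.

L[1,0] = 0.2682

Form M = I − A:
  [  0.85   -0.13   -0.10   -0.07   -0.03]
  [ -0.16    0.87   -0.02   -0.05   -0.12]
  [ -0.11   -0.06    0.89   -0.09   -0.14]
  [ -0.05   -0.13   -0.16    0.97   -0.14]
  [ -0.08   -0.01   -0.12   -0.13    0.94]
Leontief inverse L = M⁻¹:
  [  1.2616    0.2230    0.1869    0.1355    0.1167]
  [  0.2682    1.2167    0.1053    0.1183    0.1972]
  [  0.2153    0.1432    1.2120    0.1662    0.2304]
  [  0.1595    0.2096    0.2535    1.1082    0.2347]
  [  0.1598    0.0792    0.2068    0.1873    1.1377]
Total output x = L · d:
  x_0 = 1.2616·35 + 0.2230·57 + 0.1869·100 + 0.1355·82 + 0.1167·87 = 96.8225
  x_1 = 0.2682·35 + 1.2167·57 + 0.1053·100 + 0.1183·82 + 0.1972·87 = 116.1227
  x_2 = 0.2153·35 + 0.1432·57 + 1.2120·100 + 0.1662·82 + 0.2304·87 = 170.5740
  x_3 = 0.1595·35 + 0.2096·57 + 0.2535·100 + 1.1082·82 + 0.2347·87 = 154.1717
  x_4 = 0.1598·35 + 0.0792·57 + 0.2068·100 + 0.1873·82 + 1.1377·87 = 145.1258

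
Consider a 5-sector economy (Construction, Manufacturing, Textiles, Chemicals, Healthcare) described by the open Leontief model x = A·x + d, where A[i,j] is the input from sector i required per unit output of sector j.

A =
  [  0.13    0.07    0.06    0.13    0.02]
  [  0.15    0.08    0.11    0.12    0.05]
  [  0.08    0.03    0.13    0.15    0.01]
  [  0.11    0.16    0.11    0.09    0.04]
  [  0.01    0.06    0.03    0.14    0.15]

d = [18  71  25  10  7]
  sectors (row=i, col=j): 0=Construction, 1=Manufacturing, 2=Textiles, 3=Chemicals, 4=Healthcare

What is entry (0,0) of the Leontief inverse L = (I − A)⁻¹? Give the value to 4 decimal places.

Form M = I − A:
  [  0.87   -0.07   -0.06   -0.13   -0.02]
  [ -0.15    0.92   -0.11   -0.12   -0.05]
  [ -0.08   -0.03    0.87   -0.15   -0.01]
  [ -0.11   -0.16   -0.11    0.91   -0.04]
  [ -0.01   -0.06   -0.03   -0.14    0.85]
Leontief inverse L = M⁻¹:
  [  1.2137    0.1382    0.1307    0.2206    0.0486]
  [  0.2484    1.1587    0.1962    0.2341    0.0873]
  [  0.1577    0.0950    1.2037    0.2388    0.0347]
  [  0.2126    0.2374    0.1998    1.2055    0.0781]
  [  0.0724    0.1259    0.0908    0.2261    1.1973]
Total output x = L · d:
  x_0 = 1.2137·18 + 0.1382·71 + 0.1307·25 + 0.2206·10 + 0.0486·7 = 37.4711
  x_1 = 0.2484·18 + 1.1587·71 + 0.1962·25 + 0.2341·10 + 0.0873·7 = 94.5937
  x_2 = 0.1577·18 + 0.0950·71 + 1.2037·25 + 0.2388·10 + 0.0347·7 = 42.3096
  x_3 = 0.2126·18 + 0.2374·71 + 0.1998·25 + 1.2055·10 + 0.0781·7 = 38.2824
  x_4 = 0.0724·18 + 0.1259·71 + 0.0908·25 + 0.2261·10 + 1.1973·7 = 23.1519

L[0,0] = 1.2137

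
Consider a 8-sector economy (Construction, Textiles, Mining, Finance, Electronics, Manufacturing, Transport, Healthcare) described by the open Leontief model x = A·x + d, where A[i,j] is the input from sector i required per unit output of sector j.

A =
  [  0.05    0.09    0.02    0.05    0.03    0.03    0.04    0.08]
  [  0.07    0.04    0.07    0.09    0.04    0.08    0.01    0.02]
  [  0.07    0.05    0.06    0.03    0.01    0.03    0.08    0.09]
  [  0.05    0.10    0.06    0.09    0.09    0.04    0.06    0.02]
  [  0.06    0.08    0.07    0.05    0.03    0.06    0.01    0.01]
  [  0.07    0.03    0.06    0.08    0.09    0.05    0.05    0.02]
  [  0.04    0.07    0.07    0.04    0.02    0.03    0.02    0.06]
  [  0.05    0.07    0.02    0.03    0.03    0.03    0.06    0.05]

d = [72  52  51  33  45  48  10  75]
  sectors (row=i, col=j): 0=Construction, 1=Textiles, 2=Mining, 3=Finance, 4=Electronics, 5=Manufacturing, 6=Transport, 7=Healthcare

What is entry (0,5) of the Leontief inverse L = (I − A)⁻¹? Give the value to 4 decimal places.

L[0,5] = 0.0602

Form M = I − A:
  [  0.95   -0.09   -0.02   -0.05   -0.03   -0.03   -0.04   -0.08]
  [ -0.07    0.96   -0.07   -0.09   -0.04   -0.08   -0.01   -0.02]
  [ -0.07   -0.05    0.94   -0.03   -0.01   -0.03   -0.08   -0.09]
  [ -0.05   -0.10   -0.06    0.91   -0.09   -0.04   -0.06   -0.02]
  [ -0.06   -0.08   -0.07   -0.05    0.97   -0.06   -0.01   -0.01]
  [ -0.07   -0.03   -0.06   -0.08   -0.09    0.95   -0.05   -0.02]
  [ -0.04   -0.07   -0.07   -0.04   -0.02   -0.03    0.98   -0.06]
  [ -0.05   -0.07   -0.02   -0.03   -0.03   -0.03   -0.06    0.95]
Leontief inverse L = M⁻¹:
  [  1.0877    0.1335    0.0542    0.0897    0.0583    0.0602    0.0659    0.1075]
  [  0.1128    1.0886    0.1091    0.1350    0.0749    0.1121    0.0425    0.0514]
  [  0.1092    0.0963    1.0950    0.0677    0.0365    0.0587    0.1100    0.1249]
  [  0.1009    0.1584    0.1098    1.1438    0.1281    0.0809    0.0935    0.0553]
  [  0.0983    0.1205    0.1049    0.0897    1.0586    0.0896    0.0370    0.0380]
  [  0.1141    0.0830    0.1022    0.1252    0.1235    1.0838    0.0813    0.0529]
  [  0.0749    0.1081    0.1010    0.0744    0.0442    0.0564    1.0461    0.0874]
  [  0.0825    0.1075    0.0503    0.0637    0.0535    0.0558    0.0817    1.0748]
Total output x = L · d:
  x_0 = 1.0877·72 + 0.1335·52 + 0.0542·51 + 0.0897·33 + 0.0583·45 + 0.0602·48 + 0.0659·10 + 0.1075·75 = 105.2198
  x_1 = 0.1128·72 + 1.0886·52 + 0.1091·51 + 0.1350·33 + 0.0749·45 + 0.1121·48 + 0.0425·10 + 0.0514·75 = 87.7786
  x_2 = 0.1092·72 + 0.0963·52 + 1.0950·51 + 0.0677·33 + 0.0365·45 + 0.0587·48 + 0.1100·10 + 0.1249·75 = 85.8814
  x_3 = 0.1009·72 + 0.1584·52 + 0.1098·51 + 1.1438·33 + 0.1281·45 + 0.0809·48 + 0.0935·10 + 0.0553·75 = 73.5706
  x_4 = 0.0983·72 + 0.1205·52 + 0.1049·51 + 0.0897·33 + 1.0586·45 + 0.0896·48 + 0.0370·10 + 0.0380·75 = 76.8148
  x_5 = 0.1141·72 + 0.0830·52 + 0.1022·51 + 0.1252·33 + 0.1235·45 + 1.0838·48 + 0.0813·10 + 0.0529·75 = 84.2337
  x_6 = 0.0749·72 + 0.1081·52 + 0.1010·51 + 0.0744·33 + 0.0442·45 + 0.0564·48 + 1.0461·10 + 0.0874·75 = 40.3410
  x_7 = 0.0825·72 + 0.1075·52 + 0.0503·51 + 0.0637·33 + 0.0535·45 + 0.0558·48 + 0.0817·10 + 1.0748·75 = 102.7181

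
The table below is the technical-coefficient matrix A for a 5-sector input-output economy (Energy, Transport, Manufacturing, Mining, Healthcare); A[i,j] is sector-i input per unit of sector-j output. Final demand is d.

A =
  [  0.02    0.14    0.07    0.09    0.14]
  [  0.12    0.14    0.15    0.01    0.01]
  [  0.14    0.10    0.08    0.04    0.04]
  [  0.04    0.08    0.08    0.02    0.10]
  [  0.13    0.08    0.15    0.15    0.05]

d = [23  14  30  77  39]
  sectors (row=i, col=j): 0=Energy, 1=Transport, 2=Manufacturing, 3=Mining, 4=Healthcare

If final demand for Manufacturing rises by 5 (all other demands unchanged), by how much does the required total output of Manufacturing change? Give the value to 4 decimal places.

5.7686

Form M = I − A:
  [  0.98   -0.14   -0.07   -0.09   -0.14]
  [ -0.12    0.86   -0.15   -0.01   -0.01]
  [ -0.14   -0.10    0.92   -0.04   -0.04]
  [ -0.04   -0.08   -0.08    0.98   -0.10]
  [ -0.13   -0.08   -0.15   -0.15    0.95]
Leontief inverse L = M⁻¹:
  [  1.1022    0.2287    0.1636    0.1387    0.1863]
  [  0.1927    1.2304    0.2286    0.0482    0.0560]
  [  0.2023    0.1829    1.1537    0.0811    0.0889]
  [  0.0991    0.1437    0.1447    1.0573    0.1335]
  [  0.2146    0.1865    0.2466    0.2028    1.1180]
Total output x = L · d:
  x_0 = 1.1022·23 + 0.2287·14 + 0.1636·30 + 0.1387·77 + 0.1863·39 = 51.4091
  x_1 = 0.1927·23 + 1.2304·14 + 0.2286·30 + 0.0482·77 + 0.0560·39 = 34.4116
  x_2 = 0.2023·23 + 0.1829·14 + 1.1537·30 + 0.0811·77 + 0.0889·39 = 51.5382
  x_3 = 0.0991·23 + 0.1437·14 + 0.1447·30 + 1.0573·77 + 0.1335·39 = 95.2537
  x_4 = 0.2146·23 + 0.1865·14 + 0.2466·30 + 0.2028·77 + 1.1180·39 = 74.1631
Δx_2 = L[2,2] · Δd_2 = 1.1537 · 5 = 5.7686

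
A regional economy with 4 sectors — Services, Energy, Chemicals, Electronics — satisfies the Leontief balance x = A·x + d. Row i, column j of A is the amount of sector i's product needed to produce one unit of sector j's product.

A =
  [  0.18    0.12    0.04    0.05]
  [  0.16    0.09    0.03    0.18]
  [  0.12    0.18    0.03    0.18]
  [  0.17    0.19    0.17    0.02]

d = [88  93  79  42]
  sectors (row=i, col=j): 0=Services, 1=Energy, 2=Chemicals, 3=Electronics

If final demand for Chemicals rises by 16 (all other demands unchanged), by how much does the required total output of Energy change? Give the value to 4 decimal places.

1.5149

Form M = I − A:
  [  0.82   -0.12   -0.04   -0.05]
  [ -0.16    0.91   -0.03   -0.18]
  [ -0.12   -0.18    0.97   -0.18]
  [ -0.17   -0.19   -0.17    0.98]
Leontief inverse L = M⁻¹:
  [  1.2977    0.2122    0.0811    0.1201]
  [  0.3030    1.2109    0.0947    0.2553]
  [  0.2784    0.3114    1.1000    0.2734]
  [  0.3322    0.3256    0.2232    1.1382]
Total output x = L · d:
  x_0 = 1.2977·88 + 0.2122·93 + 0.0811·79 + 0.1201·42 = 145.3888
  x_1 = 0.3030·88 + 1.2109·93 + 0.0947·79 + 0.2553·42 = 157.4816
  x_2 = 0.2784·88 + 0.3114·93 + 1.1000·79 + 0.2734·42 = 151.8394
  x_3 = 0.3322·88 + 0.3256·93 + 0.2232·79 + 1.1382·42 = 124.9493
Δx_1 = L[1,2] · Δd_2 = 0.0947 · 16 = 1.5149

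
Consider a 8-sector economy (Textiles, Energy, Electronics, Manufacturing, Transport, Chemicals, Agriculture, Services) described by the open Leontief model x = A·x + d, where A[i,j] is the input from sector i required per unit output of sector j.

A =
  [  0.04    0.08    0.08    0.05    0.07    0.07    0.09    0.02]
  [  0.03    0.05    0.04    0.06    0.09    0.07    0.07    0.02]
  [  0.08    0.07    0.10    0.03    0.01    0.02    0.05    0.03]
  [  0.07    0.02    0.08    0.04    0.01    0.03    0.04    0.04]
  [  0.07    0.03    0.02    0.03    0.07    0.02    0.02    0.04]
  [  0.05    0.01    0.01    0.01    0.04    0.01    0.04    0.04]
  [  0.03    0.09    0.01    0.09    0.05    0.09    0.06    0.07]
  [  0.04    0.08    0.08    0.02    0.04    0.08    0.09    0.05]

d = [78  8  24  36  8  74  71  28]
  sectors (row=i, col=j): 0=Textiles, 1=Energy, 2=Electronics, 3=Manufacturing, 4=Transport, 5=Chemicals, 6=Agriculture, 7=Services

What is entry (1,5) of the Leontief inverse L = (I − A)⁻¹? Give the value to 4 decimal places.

Form M = I − A:
  [  0.96   -0.08   -0.08   -0.05   -0.07   -0.07   -0.09   -0.02]
  [ -0.03    0.95   -0.04   -0.06   -0.09   -0.07   -0.07   -0.02]
  [ -0.08   -0.07    0.90   -0.03   -0.01   -0.02   -0.05   -0.03]
  [ -0.07   -0.02   -0.08    0.96   -0.01   -0.03   -0.04   -0.04]
  [ -0.07   -0.03   -0.02   -0.03    0.93   -0.02   -0.02   -0.04]
  [ -0.05   -0.01   -0.01   -0.01   -0.04    0.99   -0.04   -0.04]
  [ -0.03   -0.09   -0.01   -0.09   -0.05   -0.09    0.94   -0.07]
  [ -0.04   -0.08   -0.08   -0.02   -0.04   -0.08   -0.09    0.95]
Leontief inverse L = M⁻¹:
  [  1.0818    0.1234    0.1190    0.0860    0.1097    0.1089    0.1347    0.0519]
  [  0.0659    1.0844    0.0713    0.0893    0.1237    0.1015    0.1062    0.0475]
  [  0.1136    0.1097    1.1387    0.0598    0.0416    0.0540    0.0905    0.0539]
  [  0.0990    0.0529    0.1133    1.0635    0.0343    0.0576    0.0737    0.0609]
  [  0.0955    0.0571    0.0461    0.0505    1.0961    0.0446    0.0488    0.0584]
  [  0.0673    0.0314    0.0279    0.0258    0.0586    1.0296    0.0616    0.0544]
  [  0.0689    0.1293    0.0475    0.1230    0.0889    0.1291    1.1049    0.1014]
  [  0.0790    0.1242    0.1181    0.0545    0.0788    0.1197    0.1357    1.0813]
Total output x = L · d:
  x_0 = 1.0818·78 + 0.1234·8 + 0.1190·24 + 0.0860·36 + 0.1097·8 + 0.1089·74 + 0.1347·71 + 0.0519·28 = 111.2706
  x_1 = 0.0659·78 + 1.0844·8 + 0.0713·24 + 0.0893·36 + 0.1237·8 + 0.1015·74 + 0.1062·71 + 0.0475·28 = 36.1106
  x_2 = 0.1136·78 + 0.1097·8 + 1.1387·24 + 0.0598·36 + 0.0416·8 + 0.0540·74 + 0.0905·71 + 0.0539·28 = 51.4870
  x_3 = 0.0990·78 + 0.0529·8 + 0.1133·24 + 1.0635·36 + 0.0343·8 + 0.0576·74 + 0.0737·71 + 0.0609·28 = 60.6200
  x_4 = 0.0955·78 + 0.0571·8 + 0.0461·24 + 0.0505·36 + 1.0961·8 + 0.0446·74 + 0.0488·71 + 0.0584·28 = 27.9983
  x_5 = 0.0673·78 + 0.0314·8 + 0.0279·24 + 0.0258·36 + 0.0586·8 + 1.0296·74 + 0.0616·71 + 0.0544·28 = 89.6576
  x_6 = 0.0689·78 + 0.1293·8 + 0.0475·24 + 0.1230·36 + 0.0889·8 + 0.1291·74 + 1.1049·71 + 0.1014·28 = 103.5343
  x_7 = 0.0790·78 + 0.1242·8 + 0.1181·24 + 0.0545·36 + 0.0788·8 + 0.1197·74 + 0.1357·71 + 1.0813·28 = 61.3491

L[1,5] = 0.1015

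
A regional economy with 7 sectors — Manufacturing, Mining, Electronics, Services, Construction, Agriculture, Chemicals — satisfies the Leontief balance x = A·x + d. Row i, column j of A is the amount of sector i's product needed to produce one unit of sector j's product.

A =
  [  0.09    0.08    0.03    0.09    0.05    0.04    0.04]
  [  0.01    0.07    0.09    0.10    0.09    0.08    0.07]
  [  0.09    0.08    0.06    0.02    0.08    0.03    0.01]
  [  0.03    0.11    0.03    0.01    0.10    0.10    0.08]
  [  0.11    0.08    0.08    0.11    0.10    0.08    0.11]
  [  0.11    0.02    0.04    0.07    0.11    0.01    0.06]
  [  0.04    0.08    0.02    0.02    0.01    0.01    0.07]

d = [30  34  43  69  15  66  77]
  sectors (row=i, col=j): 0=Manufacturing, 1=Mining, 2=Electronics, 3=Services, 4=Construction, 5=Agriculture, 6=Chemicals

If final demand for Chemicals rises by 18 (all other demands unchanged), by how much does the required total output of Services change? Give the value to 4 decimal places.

Form M = I − A:
  [  0.91   -0.08   -0.03   -0.09   -0.05   -0.04   -0.04]
  [ -0.01    0.93   -0.09   -0.10   -0.09   -0.08   -0.07]
  [ -0.09   -0.08    0.94   -0.02   -0.08   -0.03   -0.01]
  [ -0.03   -0.11   -0.03    0.99   -0.10   -0.10   -0.08]
  [ -0.11   -0.08   -0.08   -0.11    0.90   -0.08   -0.11]
  [ -0.11   -0.02   -0.04   -0.07   -0.11    0.99   -0.06]
  [ -0.04   -0.08   -0.02   -0.02   -0.01   -0.01    0.93]
Leontief inverse L = M⁻¹:
  [  1.1392    0.1394    0.0690    0.1390    0.1100    0.0832    0.0906]
  [  0.0727    1.1400    0.1388    0.1547    0.1649    0.1295    0.1316]
  [  0.1394    0.1324    1.0987    0.0692    0.1353    0.0681    0.0541]
  [  0.0880    0.1697    0.0763    1.0681    0.1662    0.1423    0.1381]
  [  0.1913    0.1720    0.1399    0.1839    1.1913    0.1426    0.1886]
  [  0.1650    0.0818    0.0784    0.1202    0.1676    1.0526    0.1122]
  [  0.0640    0.1133    0.0425    0.0470    0.0400    0.0321    1.0979]
Total output x = L · d:
  x_0 = 1.1392·30 + 0.1394·34 + 0.0690·43 + 0.1390·69 + 0.1100·15 + 0.0832·66 + 0.0906·77 = 65.5847
  x_1 = 0.0727·30 + 1.1400·34 + 0.1388·43 + 0.1547·69 + 0.1649·15 + 0.1295·66 + 0.1316·77 = 78.7405
  x_2 = 0.1394·30 + 0.1324·34 + 1.0987·43 + 0.0692·69 + 0.1353·15 + 0.0681·66 + 0.0541·77 = 71.3927
  x_3 = 0.0880·30 + 0.1697·34 + 0.0763·43 + 1.0681·69 + 0.1662·15 + 0.1423·66 + 0.1381·77 = 107.9087
  x_4 = 0.1913·30 + 0.1720·34 + 0.1399·43 + 0.1839·69 + 1.1913·15 + 0.1426·66 + 0.1886·77 = 72.0964
  x_5 = 0.1650·30 + 0.0818·34 + 0.0784·43 + 0.1202·69 + 0.1676·15 + 1.0526·66 + 0.1122·77 = 100.0150
  x_6 = 0.0640·30 + 0.1133·34 + 0.0425·43 + 0.0470·69 + 0.0400·15 + 0.0321·66 + 1.0979·77 = 98.0965
Δx_3 = L[3,6] · Δd_6 = 0.1381 · 18 = 2.4858

2.4858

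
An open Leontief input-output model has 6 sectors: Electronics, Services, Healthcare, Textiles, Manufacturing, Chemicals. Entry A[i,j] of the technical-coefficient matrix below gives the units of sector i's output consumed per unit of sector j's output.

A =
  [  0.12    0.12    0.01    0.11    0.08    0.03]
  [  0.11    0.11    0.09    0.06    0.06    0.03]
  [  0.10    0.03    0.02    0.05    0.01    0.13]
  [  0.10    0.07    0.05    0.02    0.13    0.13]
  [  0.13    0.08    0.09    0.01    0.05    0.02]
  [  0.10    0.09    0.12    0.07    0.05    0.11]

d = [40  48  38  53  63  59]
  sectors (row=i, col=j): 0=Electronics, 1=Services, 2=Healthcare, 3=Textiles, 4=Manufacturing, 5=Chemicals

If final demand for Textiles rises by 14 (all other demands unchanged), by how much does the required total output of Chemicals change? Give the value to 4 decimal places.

1.8035

Form M = I − A:
  [  0.88   -0.12   -0.01   -0.11   -0.08   -0.03]
  [ -0.11    0.89   -0.09   -0.06   -0.06   -0.03]
  [ -0.10   -0.03    0.98   -0.05   -0.01   -0.13]
  [ -0.10   -0.07   -0.05    0.98   -0.13   -0.13]
  [ -0.13   -0.08   -0.09   -0.01    0.95   -0.02]
  [ -0.10   -0.09   -0.12   -0.07   -0.05    0.89]
Leontief inverse L = M⁻¹:
  [  1.2170    0.1999    0.0621    0.1594    0.1420    0.0833]
  [  0.2022    1.1828    0.1370    0.1093    0.1126    0.0852]
  [  0.1703    0.0888    1.0617    0.0920    0.0531    0.1785]
  [  0.2022    0.1511    0.1108    1.0734    0.1846    0.1890]
  [  0.2062    0.1406    0.1256    0.0537    1.0908    0.0624]
  [  0.2076    0.1738    0.1798    0.1288    0.1103    1.1840]
Total output x = L · d:
  x_0 = 1.2170·40 + 0.1999·48 + 0.0621·38 + 0.1594·53 + 0.1420·63 + 0.0833·59 = 82.9431
  x_1 = 0.2022·40 + 1.1828·48 + 0.1370·38 + 0.1093·53 + 0.1126·63 + 0.0852·59 = 87.9860
  x_2 = 0.1703·40 + 0.0888·48 + 1.0617·38 + 0.0920·53 + 0.0531·63 + 0.1785·59 = 70.1735
  x_3 = 0.2022·40 + 0.1511·48 + 0.1108·38 + 1.0734·53 + 0.1846·63 + 0.1890·59 = 99.2242
  x_4 = 0.2062·40 + 0.1406·48 + 0.1256·38 + 0.0537·53 + 1.0908·63 + 0.0624·59 = 95.0227
  x_5 = 0.2076·40 + 0.1738·48 + 0.1798·38 + 0.1288·53 + 0.1103·63 + 1.1840·59 = 107.1131
Δx_5 = L[5,3] · Δd_3 = 0.1288 · 14 = 1.8035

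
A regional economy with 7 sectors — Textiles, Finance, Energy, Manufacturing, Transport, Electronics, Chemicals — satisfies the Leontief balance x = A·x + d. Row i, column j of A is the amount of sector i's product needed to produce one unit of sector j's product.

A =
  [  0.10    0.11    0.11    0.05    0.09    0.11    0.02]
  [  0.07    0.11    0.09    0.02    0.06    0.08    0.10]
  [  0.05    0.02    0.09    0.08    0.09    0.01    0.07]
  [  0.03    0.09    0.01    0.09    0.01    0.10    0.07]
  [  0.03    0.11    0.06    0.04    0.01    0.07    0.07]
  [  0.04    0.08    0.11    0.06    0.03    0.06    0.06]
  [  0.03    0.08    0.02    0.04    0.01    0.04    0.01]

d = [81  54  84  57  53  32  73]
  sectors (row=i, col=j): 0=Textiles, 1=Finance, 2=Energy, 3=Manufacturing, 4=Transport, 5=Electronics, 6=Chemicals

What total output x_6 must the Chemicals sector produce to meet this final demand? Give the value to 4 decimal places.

Form M = I − A:
  [  0.90   -0.11   -0.11   -0.05   -0.09   -0.11   -0.02]
  [ -0.07    0.89   -0.09   -0.02   -0.06   -0.08   -0.10]
  [ -0.05   -0.02    0.91   -0.08   -0.09   -0.01   -0.07]
  [ -0.03   -0.09   -0.01    0.91   -0.01   -0.10   -0.07]
  [ -0.03   -0.11   -0.06   -0.04    0.99   -0.07   -0.07]
  [ -0.04   -0.08   -0.11   -0.06   -0.03    0.94   -0.06]
  [ -0.03   -0.08   -0.02   -0.04   -0.01   -0.04    0.99]
Leontief inverse L = M⁻¹:
  [  1.1566    0.1996    0.1937    0.1069    0.1422    0.1800    0.0857]
  [  0.1182    1.1876    0.1594    0.0670    0.1036    0.1380    0.1540]
  [  0.0831    0.0774    1.1348    0.1197    0.1194    0.0547    0.1100]
  [  0.0641    0.1512    0.0580    1.1272    0.0373    0.1484    0.1120]
  [  0.0651    0.1671    0.1100    0.0751    1.0415    0.1133    0.1118]
  [  0.0785    0.1411    0.1651    0.1025    0.0664    1.1072    0.1066]
  [  0.0527    0.1171    0.0518    0.0615    0.0298    0.0696    1.0373]
Total output x = L · d:
  x_0 = 1.1566·81 + 0.1996·54 + 0.1937·84 + 0.1069·57 + 0.1422·53 + 0.1800·32 + 0.0857·73 = 146.3813
  x_1 = 0.1182·81 + 1.1876·54 + 0.1594·84 + 0.0670·57 + 0.1036·53 + 0.1380·32 + 0.1540·73 = 112.0668
  x_2 = 0.0831·81 + 0.0774·54 + 1.1348·84 + 0.1197·57 + 0.1194·53 + 0.0547·32 + 0.1100·73 = 129.1712
  x_3 = 0.0641·81 + 0.1512·54 + 0.0580·84 + 1.1272·57 + 0.0373·53 + 0.1484·32 + 0.1120·73 = 97.3822
  x_4 = 0.0651·81 + 0.1671·54 + 0.1100·84 + 0.0751·57 + 1.0415·53 + 0.1133·32 + 0.1118·73 = 94.8004
  x_5 = 0.0785·81 + 0.1411·54 + 0.1651·84 + 0.1025·57 + 0.0664·53 + 1.1072·32 + 0.1066·73 = 80.4204
  x_6 = 0.0527·81 + 0.1171·54 + 0.0518·84 + 0.0615·57 + 0.0298·53 + 0.0696·32 + 1.0373·73 = 97.9801

97.9801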